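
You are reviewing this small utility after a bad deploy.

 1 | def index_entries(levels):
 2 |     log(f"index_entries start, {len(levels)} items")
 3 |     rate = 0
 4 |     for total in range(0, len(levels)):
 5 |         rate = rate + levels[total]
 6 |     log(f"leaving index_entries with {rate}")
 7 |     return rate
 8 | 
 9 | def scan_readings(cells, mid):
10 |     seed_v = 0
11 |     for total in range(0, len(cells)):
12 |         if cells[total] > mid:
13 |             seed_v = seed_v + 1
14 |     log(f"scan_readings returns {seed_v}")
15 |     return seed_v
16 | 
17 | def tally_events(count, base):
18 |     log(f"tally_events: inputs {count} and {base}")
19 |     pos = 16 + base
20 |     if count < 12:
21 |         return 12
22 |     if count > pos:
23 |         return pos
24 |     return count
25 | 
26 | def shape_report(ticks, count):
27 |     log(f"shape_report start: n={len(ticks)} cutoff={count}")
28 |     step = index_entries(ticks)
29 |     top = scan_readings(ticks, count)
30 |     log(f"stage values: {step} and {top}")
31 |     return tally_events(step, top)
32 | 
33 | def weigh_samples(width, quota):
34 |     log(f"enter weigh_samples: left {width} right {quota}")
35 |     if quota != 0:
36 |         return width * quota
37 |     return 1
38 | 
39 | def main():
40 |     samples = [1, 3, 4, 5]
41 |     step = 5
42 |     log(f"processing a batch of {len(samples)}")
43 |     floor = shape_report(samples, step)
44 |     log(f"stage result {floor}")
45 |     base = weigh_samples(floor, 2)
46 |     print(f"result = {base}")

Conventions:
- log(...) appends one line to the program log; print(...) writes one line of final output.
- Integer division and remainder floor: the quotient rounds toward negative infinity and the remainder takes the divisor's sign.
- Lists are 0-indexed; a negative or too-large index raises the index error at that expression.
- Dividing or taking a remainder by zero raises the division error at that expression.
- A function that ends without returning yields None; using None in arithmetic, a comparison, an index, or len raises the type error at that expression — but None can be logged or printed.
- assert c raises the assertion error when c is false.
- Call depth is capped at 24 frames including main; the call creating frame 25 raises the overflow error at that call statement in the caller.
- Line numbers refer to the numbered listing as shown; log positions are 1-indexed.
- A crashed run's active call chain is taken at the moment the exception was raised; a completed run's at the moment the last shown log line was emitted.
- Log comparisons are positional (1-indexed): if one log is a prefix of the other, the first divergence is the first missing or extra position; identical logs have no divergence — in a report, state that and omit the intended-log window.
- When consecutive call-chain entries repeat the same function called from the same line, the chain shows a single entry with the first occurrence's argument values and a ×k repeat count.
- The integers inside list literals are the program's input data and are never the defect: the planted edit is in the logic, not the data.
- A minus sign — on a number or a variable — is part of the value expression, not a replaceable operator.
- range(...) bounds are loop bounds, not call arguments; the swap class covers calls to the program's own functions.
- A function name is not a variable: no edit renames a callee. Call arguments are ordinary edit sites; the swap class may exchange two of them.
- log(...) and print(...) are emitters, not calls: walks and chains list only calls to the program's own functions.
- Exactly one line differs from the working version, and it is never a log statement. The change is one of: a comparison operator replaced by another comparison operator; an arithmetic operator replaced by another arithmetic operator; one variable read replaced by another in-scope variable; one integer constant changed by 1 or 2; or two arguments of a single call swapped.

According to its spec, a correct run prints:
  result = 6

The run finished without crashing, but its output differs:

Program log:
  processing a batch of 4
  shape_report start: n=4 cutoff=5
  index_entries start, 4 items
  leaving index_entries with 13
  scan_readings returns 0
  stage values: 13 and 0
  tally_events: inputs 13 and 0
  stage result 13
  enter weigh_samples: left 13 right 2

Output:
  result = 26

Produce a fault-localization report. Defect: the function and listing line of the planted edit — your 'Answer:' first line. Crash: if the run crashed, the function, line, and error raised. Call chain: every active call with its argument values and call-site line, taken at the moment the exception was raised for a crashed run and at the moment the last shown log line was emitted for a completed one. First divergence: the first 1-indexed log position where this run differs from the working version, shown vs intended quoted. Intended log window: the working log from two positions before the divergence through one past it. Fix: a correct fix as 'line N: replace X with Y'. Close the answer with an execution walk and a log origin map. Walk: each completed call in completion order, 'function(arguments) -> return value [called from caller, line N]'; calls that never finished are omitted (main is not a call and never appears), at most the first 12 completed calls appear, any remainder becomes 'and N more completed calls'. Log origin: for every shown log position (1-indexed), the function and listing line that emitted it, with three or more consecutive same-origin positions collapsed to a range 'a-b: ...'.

Answer: the defect is in weigh_samples at line 36.
Core observation: Nothing in the log betrays the bug — only the output does.
Call chain: main -> weigh_samples(13, 2) (called at line 45).
First divergence: none — the logs agree in full.
Execution walk:
  index_entries([1, 3, 4, 5]) -> 13  [called from shape_report, line 28]
  scan_readings([1, 3, 4, 5], 5) -> 0  [called from shape_report, line 29]
  tally_events(13, 0) -> 13  [called from shape_report, line 31]
  shape_report([1, 3, 4, 5], 5) -> 13  [called from main, line 43]
  weigh_samples(13, 2) -> 26  [called from main, line 45]
Log line origins:
  1: emitted by main (line 42)
  2: emitted by shape_report (line 27)
  3: emitted by index_entries (line 2)
  4: emitted by index_entries (line 6)
  5: emitted by scan_readings (line 14)
  6: emitted by shape_report (line 30)
  7: emitted by tally_events (line 18)
  8: emitted by main (line 44)
  9: emitted by weigh_samples (line 34)
A correct fix: line 36: replace `*` with `//`.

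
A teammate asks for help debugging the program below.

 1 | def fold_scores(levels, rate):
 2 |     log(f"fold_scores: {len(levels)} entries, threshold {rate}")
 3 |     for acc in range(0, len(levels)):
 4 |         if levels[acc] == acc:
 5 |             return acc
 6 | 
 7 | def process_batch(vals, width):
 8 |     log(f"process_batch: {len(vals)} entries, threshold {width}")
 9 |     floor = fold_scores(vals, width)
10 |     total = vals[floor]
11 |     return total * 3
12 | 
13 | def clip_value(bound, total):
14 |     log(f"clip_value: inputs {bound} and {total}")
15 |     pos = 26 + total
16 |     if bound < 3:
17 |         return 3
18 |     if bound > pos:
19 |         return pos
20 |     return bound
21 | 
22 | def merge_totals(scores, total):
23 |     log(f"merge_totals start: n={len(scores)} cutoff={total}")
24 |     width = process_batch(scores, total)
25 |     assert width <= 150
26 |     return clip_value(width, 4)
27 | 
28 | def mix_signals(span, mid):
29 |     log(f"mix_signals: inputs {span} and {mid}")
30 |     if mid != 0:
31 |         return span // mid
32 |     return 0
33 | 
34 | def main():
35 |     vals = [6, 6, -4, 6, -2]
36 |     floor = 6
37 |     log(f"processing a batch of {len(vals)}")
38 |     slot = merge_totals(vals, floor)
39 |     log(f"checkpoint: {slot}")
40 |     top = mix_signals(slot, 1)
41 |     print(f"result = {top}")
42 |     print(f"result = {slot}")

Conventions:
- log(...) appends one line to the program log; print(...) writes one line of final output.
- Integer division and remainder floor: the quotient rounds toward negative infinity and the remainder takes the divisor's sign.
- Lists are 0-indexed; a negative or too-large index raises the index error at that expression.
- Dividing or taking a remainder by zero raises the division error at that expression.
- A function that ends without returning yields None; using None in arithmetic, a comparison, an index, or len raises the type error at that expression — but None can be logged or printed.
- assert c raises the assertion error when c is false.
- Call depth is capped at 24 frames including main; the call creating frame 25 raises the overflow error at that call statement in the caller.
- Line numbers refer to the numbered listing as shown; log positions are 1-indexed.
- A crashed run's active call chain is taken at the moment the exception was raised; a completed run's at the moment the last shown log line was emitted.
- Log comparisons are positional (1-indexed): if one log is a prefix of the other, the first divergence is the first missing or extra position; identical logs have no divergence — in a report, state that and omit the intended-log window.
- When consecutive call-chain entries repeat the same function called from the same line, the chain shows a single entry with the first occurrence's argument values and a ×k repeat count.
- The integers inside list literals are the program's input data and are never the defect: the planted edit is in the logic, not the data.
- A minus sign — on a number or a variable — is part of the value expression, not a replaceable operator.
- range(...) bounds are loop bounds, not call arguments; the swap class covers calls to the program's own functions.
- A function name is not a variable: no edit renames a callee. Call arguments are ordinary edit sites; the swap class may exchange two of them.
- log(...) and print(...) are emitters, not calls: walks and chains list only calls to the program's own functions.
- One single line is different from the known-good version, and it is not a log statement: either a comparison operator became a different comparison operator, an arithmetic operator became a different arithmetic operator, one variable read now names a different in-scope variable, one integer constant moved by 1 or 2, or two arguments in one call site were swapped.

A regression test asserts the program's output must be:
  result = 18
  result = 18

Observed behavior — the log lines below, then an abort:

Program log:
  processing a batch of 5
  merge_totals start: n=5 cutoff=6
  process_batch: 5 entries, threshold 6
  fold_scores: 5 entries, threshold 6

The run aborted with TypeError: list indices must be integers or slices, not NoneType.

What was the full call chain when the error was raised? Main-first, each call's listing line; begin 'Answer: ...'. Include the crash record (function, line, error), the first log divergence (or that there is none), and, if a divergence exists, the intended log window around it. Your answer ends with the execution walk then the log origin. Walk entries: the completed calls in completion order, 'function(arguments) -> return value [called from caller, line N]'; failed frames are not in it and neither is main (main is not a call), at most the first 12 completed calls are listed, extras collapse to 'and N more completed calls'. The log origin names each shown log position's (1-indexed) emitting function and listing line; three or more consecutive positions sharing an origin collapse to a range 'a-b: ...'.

Answer: main -> merge_totals (called at line 38) -> process_batch (called at line 24).
Key observation: Only 4 log lines were emitted before the run died; the intended continuation was 'clip_value: inputs 18 and 4'.
Crash: process_batch, line 10, TypeError.
First divergence: position 5; the shown log stops at 4 lines while the working version next logs 'clip_value: inputs 18 and 4'.
Intended log window:
  3: process_batch: 5 entries, threshold 6
  4: fold_scores: 5 entries, threshold 6
  5: clip_value: inputs 18 and 4
  6: checkpoint: 18
Execution walk:
  fold_scores([6, 6, -4, 6, -2], 6) -> None  [called from process_batch, line 9]
Log origin:
  1 — main, line 37
  2 — merge_totals, line 23
  3 — process_batch, line 8
  4 — fold_scores, line 2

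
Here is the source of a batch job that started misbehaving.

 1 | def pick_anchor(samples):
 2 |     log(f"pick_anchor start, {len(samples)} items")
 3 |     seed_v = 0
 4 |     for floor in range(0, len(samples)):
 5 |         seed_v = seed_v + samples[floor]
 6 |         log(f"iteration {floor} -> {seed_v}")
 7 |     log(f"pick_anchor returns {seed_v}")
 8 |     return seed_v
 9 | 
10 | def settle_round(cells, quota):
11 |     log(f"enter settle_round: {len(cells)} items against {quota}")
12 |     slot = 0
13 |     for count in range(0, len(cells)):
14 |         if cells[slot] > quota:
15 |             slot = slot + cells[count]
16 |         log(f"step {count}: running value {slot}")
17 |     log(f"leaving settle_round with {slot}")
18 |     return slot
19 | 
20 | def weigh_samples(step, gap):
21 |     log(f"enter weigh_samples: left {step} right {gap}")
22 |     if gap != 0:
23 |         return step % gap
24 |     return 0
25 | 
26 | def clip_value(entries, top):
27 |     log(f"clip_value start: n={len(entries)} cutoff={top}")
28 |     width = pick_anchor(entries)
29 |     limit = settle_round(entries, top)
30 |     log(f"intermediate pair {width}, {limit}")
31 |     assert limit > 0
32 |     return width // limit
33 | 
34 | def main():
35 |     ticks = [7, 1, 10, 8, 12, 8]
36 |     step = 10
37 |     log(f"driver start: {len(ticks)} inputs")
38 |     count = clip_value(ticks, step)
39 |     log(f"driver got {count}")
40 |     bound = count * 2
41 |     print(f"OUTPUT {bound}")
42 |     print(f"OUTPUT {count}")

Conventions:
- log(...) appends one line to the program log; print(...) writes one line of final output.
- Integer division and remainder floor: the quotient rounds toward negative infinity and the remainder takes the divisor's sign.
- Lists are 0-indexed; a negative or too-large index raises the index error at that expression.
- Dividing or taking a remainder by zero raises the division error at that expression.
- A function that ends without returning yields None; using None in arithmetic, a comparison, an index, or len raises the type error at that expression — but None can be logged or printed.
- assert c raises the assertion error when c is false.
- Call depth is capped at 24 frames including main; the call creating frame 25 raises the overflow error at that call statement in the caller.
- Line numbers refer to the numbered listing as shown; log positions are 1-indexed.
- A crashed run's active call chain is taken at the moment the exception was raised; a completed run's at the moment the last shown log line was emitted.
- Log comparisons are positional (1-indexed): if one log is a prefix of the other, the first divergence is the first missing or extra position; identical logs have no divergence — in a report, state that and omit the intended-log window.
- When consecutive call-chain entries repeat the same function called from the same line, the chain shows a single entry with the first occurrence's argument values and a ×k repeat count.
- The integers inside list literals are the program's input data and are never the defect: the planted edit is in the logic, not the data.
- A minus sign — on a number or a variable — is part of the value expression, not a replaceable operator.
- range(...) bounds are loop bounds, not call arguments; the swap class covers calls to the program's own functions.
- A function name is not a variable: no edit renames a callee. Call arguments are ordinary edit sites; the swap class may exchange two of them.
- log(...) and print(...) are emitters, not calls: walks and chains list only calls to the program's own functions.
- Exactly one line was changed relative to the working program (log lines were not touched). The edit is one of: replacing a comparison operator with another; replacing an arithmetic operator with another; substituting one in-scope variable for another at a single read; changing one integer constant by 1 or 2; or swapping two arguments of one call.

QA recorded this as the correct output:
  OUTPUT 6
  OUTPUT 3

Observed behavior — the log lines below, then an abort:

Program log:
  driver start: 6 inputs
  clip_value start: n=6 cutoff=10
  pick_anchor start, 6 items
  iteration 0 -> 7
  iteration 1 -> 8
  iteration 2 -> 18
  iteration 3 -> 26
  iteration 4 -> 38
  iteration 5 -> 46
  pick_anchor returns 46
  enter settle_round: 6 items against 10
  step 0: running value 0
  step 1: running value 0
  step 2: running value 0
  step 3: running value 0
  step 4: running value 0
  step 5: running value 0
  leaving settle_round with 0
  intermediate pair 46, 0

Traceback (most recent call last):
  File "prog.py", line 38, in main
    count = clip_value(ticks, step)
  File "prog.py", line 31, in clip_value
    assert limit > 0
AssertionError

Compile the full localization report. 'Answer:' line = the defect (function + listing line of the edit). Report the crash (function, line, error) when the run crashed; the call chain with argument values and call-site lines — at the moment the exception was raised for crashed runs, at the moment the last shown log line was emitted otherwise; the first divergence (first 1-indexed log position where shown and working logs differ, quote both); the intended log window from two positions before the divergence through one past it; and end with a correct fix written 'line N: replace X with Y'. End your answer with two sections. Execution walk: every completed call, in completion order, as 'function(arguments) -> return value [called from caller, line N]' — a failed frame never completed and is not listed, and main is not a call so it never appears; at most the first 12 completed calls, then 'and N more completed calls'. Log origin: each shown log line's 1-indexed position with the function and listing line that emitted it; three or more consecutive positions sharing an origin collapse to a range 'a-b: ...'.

Answer: the defect is in settle_round at line 14.
Core observation: Position 16 is the first bad log line: 'step 4: running value 0' should read 'step 4: running value 12'.
Crash: clip_value, line 31, AssertionError.
Call chain: main -> clip_value([7, 1, 10, 8, 12, 8], 10) (called at line 38).
First divergence: position 16 — shown 'step 4: running value 0', intended 'step 4: running value 12'.
Intended log window:
  14: step 2: running value 0
  15: step 3: running value 0
  16: step 4: running value 12
  17: step 5: running value 12
Execution walk:
  pick_anchor([7, 1, 10, 8, 12, 8]) -> 46  [called from clip_value, line 28]
  settle_round([7, 1, 10, 8, 12, 8], 10) -> 0  [called from clip_value, line 29]
Log origins:
  1: logged in main at line 37
  2: logged in clip_value at line 27
  3: logged in pick_anchor at line 2
  4-9: logged in pick_anchor at line 6
  10: logged in pick_anchor at line 7
  11: logged in settle_round at line 11
  12-17: logged in settle_round at line 16
  18: logged in settle_round at line 17
  19: logged in clip_value at line 30
A correct fix: line 14: replace `slot` with `count`.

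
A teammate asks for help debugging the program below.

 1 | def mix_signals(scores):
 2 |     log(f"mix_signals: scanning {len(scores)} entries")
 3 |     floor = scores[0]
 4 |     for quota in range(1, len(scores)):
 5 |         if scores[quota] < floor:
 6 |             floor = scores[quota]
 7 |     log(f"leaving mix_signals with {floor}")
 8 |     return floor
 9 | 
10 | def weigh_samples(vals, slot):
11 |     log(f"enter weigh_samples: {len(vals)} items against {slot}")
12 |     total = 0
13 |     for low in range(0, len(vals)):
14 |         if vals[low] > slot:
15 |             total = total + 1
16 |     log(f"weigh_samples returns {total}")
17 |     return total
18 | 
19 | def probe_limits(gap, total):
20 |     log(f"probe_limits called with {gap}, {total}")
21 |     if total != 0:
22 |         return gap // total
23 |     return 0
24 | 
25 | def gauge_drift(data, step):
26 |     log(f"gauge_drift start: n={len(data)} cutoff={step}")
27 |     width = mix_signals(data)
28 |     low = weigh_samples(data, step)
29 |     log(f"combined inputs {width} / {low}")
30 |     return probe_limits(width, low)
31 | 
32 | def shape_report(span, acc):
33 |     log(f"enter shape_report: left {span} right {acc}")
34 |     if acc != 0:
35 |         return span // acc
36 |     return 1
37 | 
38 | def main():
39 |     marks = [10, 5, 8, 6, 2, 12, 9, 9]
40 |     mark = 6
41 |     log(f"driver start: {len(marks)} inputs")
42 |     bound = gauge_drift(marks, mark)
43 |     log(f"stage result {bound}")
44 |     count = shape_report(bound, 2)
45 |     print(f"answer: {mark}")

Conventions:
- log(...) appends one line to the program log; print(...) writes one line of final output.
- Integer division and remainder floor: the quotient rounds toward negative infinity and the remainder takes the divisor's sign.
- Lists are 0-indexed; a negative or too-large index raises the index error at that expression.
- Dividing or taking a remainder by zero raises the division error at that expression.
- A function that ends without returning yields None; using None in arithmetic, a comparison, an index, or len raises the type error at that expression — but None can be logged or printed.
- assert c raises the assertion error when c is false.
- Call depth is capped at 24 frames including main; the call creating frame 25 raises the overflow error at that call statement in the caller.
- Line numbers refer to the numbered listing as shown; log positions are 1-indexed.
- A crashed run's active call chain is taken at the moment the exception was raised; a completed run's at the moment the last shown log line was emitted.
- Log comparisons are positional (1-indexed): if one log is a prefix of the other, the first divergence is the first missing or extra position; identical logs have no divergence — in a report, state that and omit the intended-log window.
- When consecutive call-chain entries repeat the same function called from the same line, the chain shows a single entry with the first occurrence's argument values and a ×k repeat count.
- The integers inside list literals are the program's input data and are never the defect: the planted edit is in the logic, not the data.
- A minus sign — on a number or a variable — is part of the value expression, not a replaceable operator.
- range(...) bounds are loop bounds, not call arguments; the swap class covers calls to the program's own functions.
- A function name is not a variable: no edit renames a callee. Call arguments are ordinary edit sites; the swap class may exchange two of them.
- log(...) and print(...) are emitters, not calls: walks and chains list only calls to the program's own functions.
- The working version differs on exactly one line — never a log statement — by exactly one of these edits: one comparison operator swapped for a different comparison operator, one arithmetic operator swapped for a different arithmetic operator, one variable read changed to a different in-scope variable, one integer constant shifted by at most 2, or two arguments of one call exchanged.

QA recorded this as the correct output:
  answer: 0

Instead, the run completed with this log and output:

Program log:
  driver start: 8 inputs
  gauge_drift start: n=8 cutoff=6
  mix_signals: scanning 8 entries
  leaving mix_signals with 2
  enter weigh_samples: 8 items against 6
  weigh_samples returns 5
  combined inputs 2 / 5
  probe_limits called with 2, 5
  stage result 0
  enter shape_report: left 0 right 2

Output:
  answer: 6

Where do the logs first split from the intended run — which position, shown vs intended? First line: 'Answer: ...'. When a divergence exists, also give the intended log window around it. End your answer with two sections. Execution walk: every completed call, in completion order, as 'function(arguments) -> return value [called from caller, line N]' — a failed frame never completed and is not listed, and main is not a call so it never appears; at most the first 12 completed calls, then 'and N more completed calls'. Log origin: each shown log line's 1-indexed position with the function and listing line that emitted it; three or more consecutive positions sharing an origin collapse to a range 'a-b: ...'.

Answer: none — the logs agree in full.
Execution walk:
  mix_signals([10, 5, 8, 6, 2, 12, 9, 9]) -> 2  [called from gauge_drift, line 27]
  weigh_samples([10, 5, 8, 6, 2, 12, 9, 9], 6) -> 5  [called from gauge_drift, line 28]
  probe_limits(2, 5) -> 0  [called from gauge_drift, line 30]
  gauge_drift([10, 5, 8, 6, 2, 12, 9, 9], 6) -> 0  [called from main, line 42]
  shape_report(0, 2) -> 0  [called from main, line 44]
Origin of each log line:
  1: emitted by main (line 41)
  2: emitted by gauge_drift (line 26)
  3: emitted by mix_signals (line 2)
  4: emitted by mix_signals (line 7)
  5: emitted by weigh_samples (line 11)
  6: emitted by weigh_samples (line 16)
  7: emitted by gauge_drift (line 29)
  8: emitted by probe_limits (line 20)
  9: emitted by main (line 43)
  10: emitted by shape_report (line 33)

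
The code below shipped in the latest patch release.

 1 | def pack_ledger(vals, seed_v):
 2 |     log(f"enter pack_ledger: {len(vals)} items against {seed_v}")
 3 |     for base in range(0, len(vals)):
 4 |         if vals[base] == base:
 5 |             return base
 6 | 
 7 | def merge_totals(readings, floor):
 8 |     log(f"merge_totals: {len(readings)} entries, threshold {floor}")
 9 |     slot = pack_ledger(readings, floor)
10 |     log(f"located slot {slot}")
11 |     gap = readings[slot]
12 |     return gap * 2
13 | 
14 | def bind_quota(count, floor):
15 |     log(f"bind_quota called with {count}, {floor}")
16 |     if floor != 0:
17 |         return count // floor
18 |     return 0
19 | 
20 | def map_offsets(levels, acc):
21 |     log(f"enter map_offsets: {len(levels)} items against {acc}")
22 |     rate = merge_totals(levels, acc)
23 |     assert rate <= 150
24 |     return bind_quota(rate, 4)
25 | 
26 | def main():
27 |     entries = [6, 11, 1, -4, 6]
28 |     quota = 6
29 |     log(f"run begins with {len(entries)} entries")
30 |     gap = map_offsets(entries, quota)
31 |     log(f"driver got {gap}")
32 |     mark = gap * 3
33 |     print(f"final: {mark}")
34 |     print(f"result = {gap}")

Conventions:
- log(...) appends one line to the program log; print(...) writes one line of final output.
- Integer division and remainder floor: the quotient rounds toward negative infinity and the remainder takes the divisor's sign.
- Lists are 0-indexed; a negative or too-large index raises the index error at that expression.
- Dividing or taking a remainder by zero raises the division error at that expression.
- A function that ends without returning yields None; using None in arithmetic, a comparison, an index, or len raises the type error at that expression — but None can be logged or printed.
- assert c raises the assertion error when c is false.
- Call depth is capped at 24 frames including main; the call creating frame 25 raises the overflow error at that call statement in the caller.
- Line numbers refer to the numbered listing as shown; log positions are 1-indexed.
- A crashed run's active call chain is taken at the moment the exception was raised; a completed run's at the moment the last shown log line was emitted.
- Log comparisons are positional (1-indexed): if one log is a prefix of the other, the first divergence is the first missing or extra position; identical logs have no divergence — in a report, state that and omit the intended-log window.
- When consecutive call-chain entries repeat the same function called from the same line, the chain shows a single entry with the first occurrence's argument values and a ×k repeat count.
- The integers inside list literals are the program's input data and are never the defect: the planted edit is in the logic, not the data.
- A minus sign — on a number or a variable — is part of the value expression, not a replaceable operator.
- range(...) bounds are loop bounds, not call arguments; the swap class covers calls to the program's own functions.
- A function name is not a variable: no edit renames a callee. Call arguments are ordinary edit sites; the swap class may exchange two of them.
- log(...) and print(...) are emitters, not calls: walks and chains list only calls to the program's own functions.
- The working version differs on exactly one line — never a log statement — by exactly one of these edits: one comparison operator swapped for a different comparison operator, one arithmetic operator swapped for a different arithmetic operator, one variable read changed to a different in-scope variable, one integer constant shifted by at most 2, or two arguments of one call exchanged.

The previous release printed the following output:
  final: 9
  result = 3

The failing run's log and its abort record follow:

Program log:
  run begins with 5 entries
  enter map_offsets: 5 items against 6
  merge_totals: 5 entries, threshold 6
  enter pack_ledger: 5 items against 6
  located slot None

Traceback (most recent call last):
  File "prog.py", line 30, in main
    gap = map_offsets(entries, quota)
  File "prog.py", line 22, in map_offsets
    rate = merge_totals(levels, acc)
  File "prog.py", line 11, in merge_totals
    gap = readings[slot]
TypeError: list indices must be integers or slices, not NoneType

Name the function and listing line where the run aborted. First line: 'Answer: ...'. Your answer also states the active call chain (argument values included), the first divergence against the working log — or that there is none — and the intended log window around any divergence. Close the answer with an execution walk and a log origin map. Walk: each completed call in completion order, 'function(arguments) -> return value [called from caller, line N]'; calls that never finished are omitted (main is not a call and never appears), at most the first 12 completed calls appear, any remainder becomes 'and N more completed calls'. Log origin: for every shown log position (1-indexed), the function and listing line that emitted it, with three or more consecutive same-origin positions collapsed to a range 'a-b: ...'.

Answer: the error was raised in merge_totals, line 11.
Key observation: Log line 5 is where behavior first shows: 'located slot None' appears instead of 'located slot 0'.
Call chain: main -> map_offsets([6, 11, 1, -4, 6], 6) (called at line 30) -> merge_totals([6, 11, 1, -4, 6], 6) (called at line 22).
First divergence: position 5; shown 'located slot None' vs intended 'located slot 0'.
Intended log window:
  3: merge_totals: 5 entries, threshold 6
  4: enter pack_ledger: 5 items against 6
  5: located slot 0
  6: bind_quota called with 12, 4
Execution walk:
  pack_ledger([6, 11, 1, -4, 6], 6) -> None  [called from merge_totals, line 9]
Log line origins:
  1 — main, line 29
  2 — map_offsets, line 21
  3 — merge_totals, line 8
  4 — pack_ledger, line 2
  5 — merge_totals, line 10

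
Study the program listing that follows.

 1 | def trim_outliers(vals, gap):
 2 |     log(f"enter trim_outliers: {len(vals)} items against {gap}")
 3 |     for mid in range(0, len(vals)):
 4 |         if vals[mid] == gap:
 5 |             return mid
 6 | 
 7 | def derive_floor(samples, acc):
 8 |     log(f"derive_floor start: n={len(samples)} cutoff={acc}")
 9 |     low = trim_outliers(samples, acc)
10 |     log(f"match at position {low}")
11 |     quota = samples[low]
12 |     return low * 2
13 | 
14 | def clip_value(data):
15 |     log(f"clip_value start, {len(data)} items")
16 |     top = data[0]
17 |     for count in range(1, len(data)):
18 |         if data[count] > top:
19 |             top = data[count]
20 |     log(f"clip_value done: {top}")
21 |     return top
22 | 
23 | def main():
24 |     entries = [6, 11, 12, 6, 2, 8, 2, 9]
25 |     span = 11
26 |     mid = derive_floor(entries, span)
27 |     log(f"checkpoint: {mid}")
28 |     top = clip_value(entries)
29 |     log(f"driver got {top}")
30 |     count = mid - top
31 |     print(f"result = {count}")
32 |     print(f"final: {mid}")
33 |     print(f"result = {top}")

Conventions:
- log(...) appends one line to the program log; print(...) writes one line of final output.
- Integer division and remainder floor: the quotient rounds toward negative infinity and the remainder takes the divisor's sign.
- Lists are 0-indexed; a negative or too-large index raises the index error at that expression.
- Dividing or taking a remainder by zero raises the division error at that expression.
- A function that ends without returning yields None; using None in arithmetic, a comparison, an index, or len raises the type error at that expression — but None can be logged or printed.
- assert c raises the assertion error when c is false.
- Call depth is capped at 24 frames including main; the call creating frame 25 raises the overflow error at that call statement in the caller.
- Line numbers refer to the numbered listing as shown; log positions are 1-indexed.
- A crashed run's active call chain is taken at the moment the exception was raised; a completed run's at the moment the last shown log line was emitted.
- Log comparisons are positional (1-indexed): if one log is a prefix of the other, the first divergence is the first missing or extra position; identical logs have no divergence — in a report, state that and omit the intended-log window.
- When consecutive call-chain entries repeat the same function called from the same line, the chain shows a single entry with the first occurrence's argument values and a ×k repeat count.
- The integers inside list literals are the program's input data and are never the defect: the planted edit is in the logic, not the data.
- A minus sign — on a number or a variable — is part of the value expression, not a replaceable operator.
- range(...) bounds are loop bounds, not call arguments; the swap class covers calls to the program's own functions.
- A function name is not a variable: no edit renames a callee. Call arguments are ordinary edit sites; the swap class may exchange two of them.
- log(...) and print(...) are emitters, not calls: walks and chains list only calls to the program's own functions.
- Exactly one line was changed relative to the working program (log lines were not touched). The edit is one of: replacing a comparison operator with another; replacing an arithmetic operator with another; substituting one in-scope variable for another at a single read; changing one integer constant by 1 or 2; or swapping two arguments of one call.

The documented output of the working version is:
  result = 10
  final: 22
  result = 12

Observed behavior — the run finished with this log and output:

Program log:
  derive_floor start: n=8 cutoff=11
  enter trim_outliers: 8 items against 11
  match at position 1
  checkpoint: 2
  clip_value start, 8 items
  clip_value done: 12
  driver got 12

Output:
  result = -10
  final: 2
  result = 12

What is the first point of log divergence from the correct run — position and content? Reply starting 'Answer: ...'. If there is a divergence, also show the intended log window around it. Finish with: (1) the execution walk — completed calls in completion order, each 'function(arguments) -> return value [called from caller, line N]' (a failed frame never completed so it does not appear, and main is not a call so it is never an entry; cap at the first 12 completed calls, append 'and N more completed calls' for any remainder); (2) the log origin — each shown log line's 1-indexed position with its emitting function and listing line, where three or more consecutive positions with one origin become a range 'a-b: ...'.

Answer: at position 4 the run shows 'checkpoint: 2' where the working version logs 'checkpoint: 22'.
Intended log window:
  2: enter trim_outliers: 8 items against 11
  3: match at position 1
  4: checkpoint: 22
  5: clip_value start, 8 items
Execution walk:
  trim_outliers([6, 11, 12, 6, 2, 8, 2, 9], 11) -> 1  [called from derive_floor, line 9]
  derive_floor([6, 11, 12, 6, 2, 8, 2, 9], 11) -> 2  [called from main, line 26]
  clip_value([6, 11, 12, 6, 2, 8, 2, 9]) -> 12  [called from main, line 28]
Log origin:
  1: emitted by derive_floor (line 8)
  2: emitted by trim_outliers (line 2)
  3: emitted by derive_floor (line 10)
  4: emitted by main (line 27)
  5: emitted by clip_value (line 15)
  6: emitted by clip_value (line 20)
  7: emitted by main (line 29)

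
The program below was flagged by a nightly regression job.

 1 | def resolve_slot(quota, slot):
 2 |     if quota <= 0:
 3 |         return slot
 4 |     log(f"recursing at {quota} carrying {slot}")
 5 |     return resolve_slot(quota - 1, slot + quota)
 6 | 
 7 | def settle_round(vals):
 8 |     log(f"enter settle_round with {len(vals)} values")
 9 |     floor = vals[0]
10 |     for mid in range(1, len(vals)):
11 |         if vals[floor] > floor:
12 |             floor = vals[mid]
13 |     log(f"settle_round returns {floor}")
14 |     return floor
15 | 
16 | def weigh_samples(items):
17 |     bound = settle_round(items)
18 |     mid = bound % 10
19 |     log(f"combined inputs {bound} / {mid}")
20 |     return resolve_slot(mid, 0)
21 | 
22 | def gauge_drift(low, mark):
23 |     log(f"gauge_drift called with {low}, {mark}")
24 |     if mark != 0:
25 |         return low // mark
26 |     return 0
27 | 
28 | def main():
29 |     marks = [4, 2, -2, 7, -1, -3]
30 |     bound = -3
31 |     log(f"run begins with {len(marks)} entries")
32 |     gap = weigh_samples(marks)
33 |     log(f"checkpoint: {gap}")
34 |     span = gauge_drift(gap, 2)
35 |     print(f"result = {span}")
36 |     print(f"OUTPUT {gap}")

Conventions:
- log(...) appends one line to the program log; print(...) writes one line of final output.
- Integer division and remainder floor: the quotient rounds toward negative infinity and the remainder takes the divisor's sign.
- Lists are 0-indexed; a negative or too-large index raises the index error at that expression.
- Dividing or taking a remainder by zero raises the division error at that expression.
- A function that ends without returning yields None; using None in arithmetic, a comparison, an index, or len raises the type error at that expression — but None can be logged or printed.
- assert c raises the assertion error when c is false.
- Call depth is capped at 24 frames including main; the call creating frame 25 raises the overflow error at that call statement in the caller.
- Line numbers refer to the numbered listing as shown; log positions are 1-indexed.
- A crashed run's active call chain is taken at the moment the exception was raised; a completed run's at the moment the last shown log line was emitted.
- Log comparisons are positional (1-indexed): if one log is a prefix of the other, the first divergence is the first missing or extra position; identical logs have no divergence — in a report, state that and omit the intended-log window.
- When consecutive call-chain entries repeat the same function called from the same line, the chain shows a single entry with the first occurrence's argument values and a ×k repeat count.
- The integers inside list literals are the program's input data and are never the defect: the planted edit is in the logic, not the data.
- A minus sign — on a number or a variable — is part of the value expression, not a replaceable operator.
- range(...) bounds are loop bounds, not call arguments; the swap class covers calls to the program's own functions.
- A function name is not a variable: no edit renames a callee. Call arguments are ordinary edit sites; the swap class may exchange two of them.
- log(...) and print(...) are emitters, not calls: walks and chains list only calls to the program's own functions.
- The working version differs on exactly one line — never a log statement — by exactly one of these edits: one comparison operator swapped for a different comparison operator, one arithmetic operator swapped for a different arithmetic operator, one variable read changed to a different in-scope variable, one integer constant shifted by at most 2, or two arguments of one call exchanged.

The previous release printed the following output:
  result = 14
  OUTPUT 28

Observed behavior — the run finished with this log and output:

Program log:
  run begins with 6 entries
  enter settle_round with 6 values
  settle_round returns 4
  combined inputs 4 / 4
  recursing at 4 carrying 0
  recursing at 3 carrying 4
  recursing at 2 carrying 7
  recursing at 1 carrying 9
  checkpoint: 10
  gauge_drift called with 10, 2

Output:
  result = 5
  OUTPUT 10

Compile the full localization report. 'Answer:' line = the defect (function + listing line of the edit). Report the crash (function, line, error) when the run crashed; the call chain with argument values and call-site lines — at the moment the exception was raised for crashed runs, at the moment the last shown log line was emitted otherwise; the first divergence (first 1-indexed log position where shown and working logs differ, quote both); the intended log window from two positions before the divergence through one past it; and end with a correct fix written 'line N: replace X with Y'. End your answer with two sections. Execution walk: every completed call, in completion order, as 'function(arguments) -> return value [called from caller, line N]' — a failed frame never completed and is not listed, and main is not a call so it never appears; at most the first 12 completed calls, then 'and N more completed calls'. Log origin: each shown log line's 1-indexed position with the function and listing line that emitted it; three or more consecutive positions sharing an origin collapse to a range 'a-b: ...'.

Answer: the defect is in settle_round at line 11.
The tell: Everything matches until log position 3, which reads 'settle_round returns 4' in place of 'settle_round returns 7'.
Call chain: main -> gauge_drift(10, 2) (called at line 34).
First divergence: position 3; shown 'settle_round returns 4' vs intended 'settle_round returns 7'.
Intended log window:
  1: run begins with 6 entries
  2: enter settle_round with 6 values
  3: settle_round returns 7
  4: combined inputs 7 / 7
Execution walk:
  settle_round([4, 2, -2, 7, -1, -3]) -> 4  [called from weigh_samples, line 17]
  resolve_slot(0, 10) -> 10  [called from resolve_slot, line 5]
  resolve_slot(1, 9) -> 10  [called from resolve_slot, line 5]
  resolve_slot(2, 7) -> 10  [called from resolve_slot, line 5]
  resolve_slot(3, 4) -> 10  [called from resolve_slot, line 5]
  resolve_slot(4, 0) -> 10  [called from weigh_samples, line 20]
  weigh_samples([4, 2, -2, 7, -1, -3]) -> 10  [called from main, line 32]
  gauge_drift(10, 2) -> 5  [called from main, line 34]
Log origin:
  1: emitted by main (line 31)
  2: emitted by settle_round (line 8)
  3: emitted by settle_round (line 13)
  4: emitted by weigh_samples (line 19)
  5-8: emitted by resolve_slot (line 4)
  9: emitted by main (line 33)
  10: emitted by gauge_drift (line 23)
A correct fix: line 11: replace `vals[floor]` with `vals[mid]`.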